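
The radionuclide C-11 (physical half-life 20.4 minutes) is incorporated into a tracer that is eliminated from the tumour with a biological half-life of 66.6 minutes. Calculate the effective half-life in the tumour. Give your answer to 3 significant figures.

1/t_eff = 1/t_phys + 1/t_biol = 1/20.4 + 1/66.6 = 0.064035 per minute.
t_eff = 20.4 × 66.6 / (20.4 + 66.6) ≈ 15.617 minutes.

15.6 minutes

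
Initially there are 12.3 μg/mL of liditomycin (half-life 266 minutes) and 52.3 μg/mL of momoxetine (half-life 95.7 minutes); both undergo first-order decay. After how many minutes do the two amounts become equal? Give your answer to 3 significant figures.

312 minutes

Set 12.3·(1/2)^(t/266) = 52.3·(1/2)^(t/95.7).
Taking log₂: log₂(12.3/52.3) = t·(1/266 − 1/95.7).
log₂(0.23518) = -2.0882; 1/266 − 1/95.7 = -0.0066899.
t = -2.0882 / -0.0066899 ≈ 312.13 minutes.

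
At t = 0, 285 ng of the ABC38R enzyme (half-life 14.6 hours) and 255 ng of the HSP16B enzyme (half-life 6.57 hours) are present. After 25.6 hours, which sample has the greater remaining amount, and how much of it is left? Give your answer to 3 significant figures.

ABC38R enzyme: 285 × (1/2)^1.7534 ≈ 84.53 ng.
HSP16B enzyme: 255 × (1/2)^3.8965 ≈ 17.123 ng.
ABC38R enzyme has more remaining, at ≈ 84.53 ng.

ABC38R enzyme, 84.5 ng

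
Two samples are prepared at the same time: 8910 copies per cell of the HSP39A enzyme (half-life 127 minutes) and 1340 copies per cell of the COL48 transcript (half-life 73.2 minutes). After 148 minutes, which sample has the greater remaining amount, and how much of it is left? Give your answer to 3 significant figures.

HSP39A enzyme: 8910 × (1/2)^1.1654 ≈ 3972.6 copies per cell.
COL48 transcript: 1340 × (1/2)^2.0219 ≈ 329.96 copies per cell.
HSP39A enzyme has more remaining, at ≈ 3972.6 copies per cell.

HSP39A enzyme, 3970 copies per cell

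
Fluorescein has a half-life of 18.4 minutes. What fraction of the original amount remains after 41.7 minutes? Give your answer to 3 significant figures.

0.208

n = 41.7/18.4 ≈ 2.2663 half-lives.
Fraction remaining = (1/2)^2.2663 ≈ 0.20786.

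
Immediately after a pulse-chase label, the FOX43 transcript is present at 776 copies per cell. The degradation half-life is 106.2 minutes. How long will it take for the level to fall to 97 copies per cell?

97/776 = 1/8, so 3 half-lives have elapsed.
t = 3 × 106.2 = 318.6 minutes.

318.6 minutes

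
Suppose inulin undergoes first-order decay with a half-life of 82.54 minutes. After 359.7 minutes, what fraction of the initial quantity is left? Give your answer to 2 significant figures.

0.049

n = 359.7/82.54 ≈ 4.3579 half-lives.
Fraction remaining = (1/2)^4.3579 ≈ 0.048769.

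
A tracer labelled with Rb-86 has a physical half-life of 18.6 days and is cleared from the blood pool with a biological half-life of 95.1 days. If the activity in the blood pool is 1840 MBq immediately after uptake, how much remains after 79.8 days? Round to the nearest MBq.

1/t_eff = 1/t_phys + 1/t_biol = 1/18.6 + 1/95.1 = 0.064279 per day.
t_eff = 18.6 × 95.1 / (18.6 + 95.1) ≈ 15.557 days.
Remaining = 1840 × (1/2)^(79.8/15.557) = 1840 × (1/2)^5.1294 ≈ 52.566 MBq.

53 MBq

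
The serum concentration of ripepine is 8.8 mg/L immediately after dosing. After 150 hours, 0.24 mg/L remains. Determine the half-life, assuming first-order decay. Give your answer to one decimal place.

A/A₀ = 0.24/8.8 ≈ 0.027273.
n = log₂(36.667) ≈ 5.1964 half-lives elapsed in 150 hours.
t½ = 150/5.1964 ≈ 28.866 hours.

28.9 hours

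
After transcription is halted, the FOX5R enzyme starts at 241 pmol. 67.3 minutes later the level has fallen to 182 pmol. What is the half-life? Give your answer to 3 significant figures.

A/A₀ = 182/241 ≈ 0.75519.
n = log₂(1.3242) ≈ 0.40509 half-lives elapsed in 67.3 minutes.
t½ = 67.3/0.40509 ≈ 166.13 minutes.

166 minutes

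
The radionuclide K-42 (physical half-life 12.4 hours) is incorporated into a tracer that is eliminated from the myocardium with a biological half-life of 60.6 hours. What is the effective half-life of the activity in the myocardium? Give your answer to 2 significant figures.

10 hours

1/t_eff = 1/t_phys + 1/t_biol = 1/12.4 + 1/60.6 = 0.097147 per hour.
t_eff = 12.4 × 60.6 / (12.4 + 60.6) ≈ 10.294 hours.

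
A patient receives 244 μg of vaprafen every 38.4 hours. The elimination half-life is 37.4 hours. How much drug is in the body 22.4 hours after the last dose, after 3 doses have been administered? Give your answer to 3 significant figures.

The 3 doses were given 99.2, 60.8, 22.4 hours ago.
Total = 244·(1/2)^(99.2/37.4) + 244·(1/2)^(60.8/37.4) + 244·(1/2)^(22.4/37.4)
      = 38.809 + 79.071 + 161.1 ≈ 278.98 μg.

279 μg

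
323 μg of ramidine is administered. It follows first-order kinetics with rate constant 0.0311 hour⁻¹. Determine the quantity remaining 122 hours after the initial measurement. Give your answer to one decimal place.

t½ = ln 2 / k = 0.69315 / 0.0311 ≈ 22.288 hours.
Number of half-lives: n = 122/22.288 ≈ 5.4739.
Remaining = 323 × (1/2)^5.4739 = 323 × 0.022501 ≈ 7.2678 μg.

7.3 μg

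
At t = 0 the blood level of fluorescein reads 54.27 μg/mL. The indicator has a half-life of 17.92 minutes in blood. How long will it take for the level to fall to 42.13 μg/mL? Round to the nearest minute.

7 minutes

Fraction remaining = 42.13/54.27 ≈ 0.7763.
n = log₂(54.27/42.13) = ln(1.2882)/ln 2 ≈ 0.36531 half-lives.
t = n × t½ = 0.36531 × 17.92 ≈ 6.5463 minutes.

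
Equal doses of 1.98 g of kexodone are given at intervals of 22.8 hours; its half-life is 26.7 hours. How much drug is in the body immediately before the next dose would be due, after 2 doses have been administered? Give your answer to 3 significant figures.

The 2 doses were given 45.6, 22.8 hours ago.
Total = 1.98·(1/2)^(45.6/26.7) + 1.98·(1/2)^(22.8/26.7)
      = 0.6061 + 1.0955 ≈ 1.7016 g.

1.70 g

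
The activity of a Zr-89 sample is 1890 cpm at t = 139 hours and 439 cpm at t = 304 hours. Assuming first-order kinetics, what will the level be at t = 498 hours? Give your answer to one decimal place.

Over Δt = 304 − 139 = 165 hours, the level fell by a factor of 1890/439 ≈ 4.3052.
n = log₂(4.3052) ≈ 2.1061 half-lives, so t½ = 165/2.1061 ≈ 78.344 hours.
From t = 304 to t = 498: 439 × (1/2)^((498−304)/78.344) ≈ 78.893 cpm.

78.9 cpm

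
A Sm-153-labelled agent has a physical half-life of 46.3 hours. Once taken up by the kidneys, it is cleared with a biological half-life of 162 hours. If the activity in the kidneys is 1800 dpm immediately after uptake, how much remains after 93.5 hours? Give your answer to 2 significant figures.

1/t_eff = 1/t_phys + 1/t_biol = 1/46.3 + 1/162 = 0.027771 per hour.
t_eff = 46.3 × 162 / (46.3 + 162) ≈ 36.009 hours.
Remaining = 1800 × (1/2)^(93.5/36.009) = 1800 × (1/2)^2.5966 ≈ 297.59 dpm.

300 dpm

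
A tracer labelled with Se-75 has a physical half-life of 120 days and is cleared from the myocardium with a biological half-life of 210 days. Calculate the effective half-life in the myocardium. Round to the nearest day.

76 days

1/t_eff = 1/t_phys + 1/t_biol = 1/120 + 1/210 = 0.013095 per day.
t_eff = 120 × 210 / (120 + 210) ≈ 76.364 days.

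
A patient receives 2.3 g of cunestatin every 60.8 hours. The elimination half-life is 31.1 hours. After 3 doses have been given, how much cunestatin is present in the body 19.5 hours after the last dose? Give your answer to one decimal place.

The 3 doses were given 141.1, 80.3, 19.5 hours ago.
Total = 2.3·(1/2)^(141.1/31.1) + 2.3·(1/2)^(80.3/31.1) + 2.3·(1/2)^(19.5/31.1)
      = 0.099074 + 0.38412 + 1.4893 ≈ 1.9725 g.

2.0 g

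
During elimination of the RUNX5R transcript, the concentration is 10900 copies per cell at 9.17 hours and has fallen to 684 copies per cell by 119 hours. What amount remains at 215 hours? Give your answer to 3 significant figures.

60.8 copies per cell

Over Δt = 119 − 9.17 = 109.83 hours, the level fell by a factor of 10900/684 ≈ 15.936.
n = log₂(15.936) ≈ 3.9942 half-lives, so t½ = 109.83/3.9942 ≈ 27.497 hours.
From t = 119 to t = 215: 684 × (1/2)^((215−119)/27.497) ≈ 60.826 copies per cell.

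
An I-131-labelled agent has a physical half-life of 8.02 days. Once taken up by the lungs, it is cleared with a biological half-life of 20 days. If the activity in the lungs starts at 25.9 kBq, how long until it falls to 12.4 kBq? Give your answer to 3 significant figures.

1/t_eff = 1/t_phys + 1/t_biol = 1/8.02 + 1/20 = 0.17469 per day.
t_eff = 8.02 × 20 / (8.02 + 20) ≈ 5.7245 days.
n = log₂(25.9/12.4) ≈ 1.0626; t = 1.0626 × 5.7245 ≈ 6.0829 days.

6.08 days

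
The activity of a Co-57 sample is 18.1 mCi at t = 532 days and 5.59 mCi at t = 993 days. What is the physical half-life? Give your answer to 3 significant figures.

Over Δt = 993 − 532 = 461 days, the level fell by a factor of 18.1/5.59 ≈ 3.2379.
n = log₂(3.2379) ≈ 1.6951 half-lives, so t½ = 461/1.6951 ≈ 271.97 days.

272 days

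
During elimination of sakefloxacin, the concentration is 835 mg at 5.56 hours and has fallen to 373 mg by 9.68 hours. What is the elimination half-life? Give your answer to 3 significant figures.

Over Δt = 9.68 − 5.56 = 4.12 hours, the level fell by a factor of 835/373 ≈ 2.2386.
n = log₂(2.2386) ≈ 1.1626 half-lives, so t½ = 4.12/1.1626 ≈ 3.5438 hours.

3.54 hours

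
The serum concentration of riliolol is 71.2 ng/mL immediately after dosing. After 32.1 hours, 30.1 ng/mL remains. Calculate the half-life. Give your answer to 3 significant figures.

A/A₀ = 30.1/71.2 ≈ 0.42275.
n = log₂(2.3654) ≈ 1.2421 half-lives elapsed in 32.1 hours.
t½ = 32.1/1.2421 ≈ 25.843 hours.

25.8 hours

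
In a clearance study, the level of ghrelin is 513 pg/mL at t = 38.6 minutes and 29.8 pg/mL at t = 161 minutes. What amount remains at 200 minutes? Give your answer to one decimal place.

12.0 pg/mL

Over Δt = 161 − 38.6 = 122.4 minutes, the level fell by a factor of 513/29.8 ≈ 17.215.
n = log₂(17.215) ≈ 4.1056 half-lives, so t½ = 122.4/4.1056 ≈ 29.813 minutes.
From t = 161 to t = 200: 29.8 × (1/2)^((200−161)/29.813) ≈ 12.034 pg/mL.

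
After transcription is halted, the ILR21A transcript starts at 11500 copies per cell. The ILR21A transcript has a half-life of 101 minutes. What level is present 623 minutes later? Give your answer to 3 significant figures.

160 copies per cell

Number of half-lives: n = 623/101 ≈ 6.1683.
Remaining = 11500 × (1/2)^6.1683 = 11500 × 0.013904 ≈ 159.9 copies per cell.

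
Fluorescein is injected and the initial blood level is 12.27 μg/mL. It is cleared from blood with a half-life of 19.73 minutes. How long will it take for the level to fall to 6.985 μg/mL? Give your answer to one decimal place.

Fraction remaining = 6.985/12.27 ≈ 0.56927.
n = log₂(12.27/6.985) = ln(1.7566)/ln 2 ≈ 0.8128 half-lives.
t = n × t½ = 0.8128 × 19.73 ≈ 16.037 minutes.

16.0 minutes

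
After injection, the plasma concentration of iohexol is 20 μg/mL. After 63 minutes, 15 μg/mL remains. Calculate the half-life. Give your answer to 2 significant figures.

150 minutes

A/A₀ = 15/20 ≈ 0.75.
n = log₂(1.3333) ≈ 0.41504 half-lives elapsed in 63 minutes.
t½ = 63/0.41504 ≈ 151.79 minutes.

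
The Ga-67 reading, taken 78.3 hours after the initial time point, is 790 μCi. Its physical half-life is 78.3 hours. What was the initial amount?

Number of half-lives elapsed: n = 78.3/78.3 ≈ 1.
A₀ = A × 2^n = 790 × 2^1 = 790 × 2 ≈ 1580 μCi.

1580 μCi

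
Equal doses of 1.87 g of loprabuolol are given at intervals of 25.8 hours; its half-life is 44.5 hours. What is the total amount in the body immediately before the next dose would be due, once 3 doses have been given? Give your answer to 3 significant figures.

The 3 doses were given 77.4, 51.6, 25.8 hours ago.
Total = 1.87·(1/2)^(77.4/44.5) + 1.87·(1/2)^(51.6/44.5) + 1.87·(1/2)^(25.8/44.5)
      = 0.56008 + 0.83711 + 1.2512 ≈ 2.6483 g.

2.65 g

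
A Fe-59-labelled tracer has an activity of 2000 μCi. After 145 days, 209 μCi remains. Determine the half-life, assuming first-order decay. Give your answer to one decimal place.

A/A₀ = 209/2000 ≈ 0.1045.
n = log₂(9.5694) ≈ 3.2584 half-lives elapsed in 145 days.
t½ = 145/3.2584 ≈ 44.5 days.

44.5 days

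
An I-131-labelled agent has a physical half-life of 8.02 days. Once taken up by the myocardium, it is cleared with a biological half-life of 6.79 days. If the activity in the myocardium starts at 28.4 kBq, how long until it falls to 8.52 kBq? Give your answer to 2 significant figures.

6.4 days

1/t_eff = 1/t_phys + 1/t_biol = 1/8.02 + 1/6.79 = 0.27196 per day.
t_eff = 8.02 × 6.79 / (8.02 + 6.79) ≈ 3.677 days.
n = log₂(28.4/8.52) ≈ 1.737; t = 1.737 × 3.677 ≈ 6.3868 days.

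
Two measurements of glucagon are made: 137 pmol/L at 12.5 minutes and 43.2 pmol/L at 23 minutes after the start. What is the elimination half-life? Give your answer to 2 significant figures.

6.3 minutes

Over Δt = 23 − 12.5 = 10.5 minutes, the level fell by a factor of 137/43.2 ≈ 3.1713.
n = log₂(3.1713) ≈ 1.6651 half-lives, so t½ = 10.5/1.6651 ≈ 6.306 minutes.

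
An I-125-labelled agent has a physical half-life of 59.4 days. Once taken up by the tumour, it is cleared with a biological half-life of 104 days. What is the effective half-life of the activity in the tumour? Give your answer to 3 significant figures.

37.8 days

1/t_eff = 1/t_phys + 1/t_biol = 1/59.4 + 1/104 = 0.02645 per day.
t_eff = 59.4 × 104 / (59.4 + 104) ≈ 37.807 days.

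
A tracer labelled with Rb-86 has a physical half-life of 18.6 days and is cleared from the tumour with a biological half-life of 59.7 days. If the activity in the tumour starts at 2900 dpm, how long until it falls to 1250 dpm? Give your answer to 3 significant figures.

1/t_eff = 1/t_phys + 1/t_biol = 1/18.6 + 1/59.7 = 0.070514 per day.
t_eff = 18.6 × 59.7 / (18.6 + 59.7) ≈ 14.182 days.
n = log₂(2900/1250) ≈ 1.2141; t = 1.2141 × 14.182 ≈ 17.218 days.

17.2 days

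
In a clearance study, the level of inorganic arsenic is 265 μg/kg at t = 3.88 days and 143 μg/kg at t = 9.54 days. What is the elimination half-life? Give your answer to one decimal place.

Over Δt = 9.54 − 3.88 = 5.66 days, the level fell by a factor of 265/143 ≈ 1.8531.
n = log₂(1.8531) ≈ 0.88998 half-lives, so t½ = 5.66/0.88998 ≈ 6.3597 days.

6.4 days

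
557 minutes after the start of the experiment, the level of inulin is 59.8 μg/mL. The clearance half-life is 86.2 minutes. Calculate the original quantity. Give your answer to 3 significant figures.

Number of half-lives elapsed: n = 557/86.2 ≈ 6.4617.
A₀ = A × 2^n = 59.8 × 2^6.4617 = 59.8 × 88.14 ≈ 5270.7 μg/mL.

5270 μg/mL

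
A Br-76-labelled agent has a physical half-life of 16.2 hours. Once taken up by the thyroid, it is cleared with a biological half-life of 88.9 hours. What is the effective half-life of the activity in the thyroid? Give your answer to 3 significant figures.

1/t_eff = 1/t_phys + 1/t_biol = 1/16.2 + 1/88.9 = 0.072977 per hour.
t_eff = 16.2 × 88.9 / (16.2 + 88.9) ≈ 13.703 hours.

13.7 hours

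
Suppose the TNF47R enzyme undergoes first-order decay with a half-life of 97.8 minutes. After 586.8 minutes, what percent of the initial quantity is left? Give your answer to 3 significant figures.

n = 586.8/97.8 ≈ 6 half-lives.
Fraction remaining = (1/2)^6 ≈ 0.015625, i.e. 1.5625%.

1.56%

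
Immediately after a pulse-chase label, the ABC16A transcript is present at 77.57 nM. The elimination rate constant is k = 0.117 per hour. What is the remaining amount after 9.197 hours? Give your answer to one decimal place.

t½ = ln 2 / k = 0.69315 / 0.117 ≈ 5.9243 hours.
Number of half-lives: n = 9.197/5.9243 ≈ 1.5524.
Remaining = 77.57 × (1/2)^1.5524 = 77.57 × 0.34094 ≈ 26.447 nM.

26.4 nM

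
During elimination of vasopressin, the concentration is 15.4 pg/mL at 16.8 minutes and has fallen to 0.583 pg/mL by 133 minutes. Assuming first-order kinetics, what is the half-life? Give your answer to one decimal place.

24.6 minutes

Over Δt = 133 − 16.8 = 116.2 minutes, the level fell by a factor of 15.4/0.583 ≈ 26.415.
n = log₂(26.415) ≈ 4.7233 half-lives, so t½ = 116.2/4.7233 ≈ 24.601 minutes.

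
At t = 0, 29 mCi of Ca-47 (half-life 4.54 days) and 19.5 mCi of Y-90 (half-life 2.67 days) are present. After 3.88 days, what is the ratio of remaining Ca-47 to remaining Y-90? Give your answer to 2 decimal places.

2.25

Ca-47: 29 × (1/2)^(3.88/4.54) = 29 × (1/2)^0.85463 ≈ 16.037 mCi.
Y-90: 19.5 × (1/2)^(3.88/2.67) = 19.5 × (1/2)^1.4532 ≈ 7.1217 mCi.
Ratio ≈ 16.037 / 7.1217 ≈ 2.2519.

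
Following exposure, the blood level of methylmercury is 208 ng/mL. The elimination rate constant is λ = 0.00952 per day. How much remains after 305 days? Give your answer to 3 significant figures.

11.4 ng/mL

t½ = ln 2 / λ = 0.69315 / 0.00952 ≈ 72.81 days.
Number of half-lives: n = 305/72.81 ≈ 4.189.
Remaining = 208 × (1/2)^4.189 = 208 × 0.054825 ≈ 11.404 ng/mL.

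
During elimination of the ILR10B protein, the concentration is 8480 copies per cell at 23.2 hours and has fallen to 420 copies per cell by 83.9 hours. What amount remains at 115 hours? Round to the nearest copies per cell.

90 copies per cell

Over Δt = 83.9 − 23.2 = 60.7 hours, the level fell by a factor of 8480/420 ≈ 20.19.
n = log₂(20.19) ≈ 4.3356 half-lives, so t½ = 60.7/4.3356 ≈ 14 hours.
From t = 83.9 to t = 115: 420 × (1/2)^((115−83.9)/14) ≈ 90.064 copies per cell.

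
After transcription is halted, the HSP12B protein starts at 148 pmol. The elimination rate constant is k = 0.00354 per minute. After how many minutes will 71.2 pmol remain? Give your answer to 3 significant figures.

t½ = ln 2 / k = 0.69315 / 0.00354 ≈ 195.8 minutes.
Fraction remaining = 71.2/148 ≈ 0.48108.
n = log₂(148/71.2) = ln(2.0787)/ln 2 ≈ 1.0556 half-lives.
t = n × t½ = 1.0556 × 195.8 ≈ 206.7 minutes.

207 minutes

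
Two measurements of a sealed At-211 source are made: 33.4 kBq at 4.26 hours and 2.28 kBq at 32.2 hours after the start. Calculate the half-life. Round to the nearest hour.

Over Δt = 32.2 − 4.26 = 27.94 hours, the level fell by a factor of 33.4/2.28 ≈ 14.649.
n = log₂(14.649) ≈ 3.8727 half-lives, so t½ = 27.94/3.8727 ≈ 7.2145 hours.

7 hours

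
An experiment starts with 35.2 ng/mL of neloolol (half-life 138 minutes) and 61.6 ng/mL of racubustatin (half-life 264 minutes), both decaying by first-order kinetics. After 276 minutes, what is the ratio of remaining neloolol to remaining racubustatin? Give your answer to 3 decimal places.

neloolol: 35.2 × (1/2)^(276/138) = 35.2 × (1/2)^2 ≈ 8.8 ng/mL.
racubustatin: 61.6 × (1/2)^(276/264) = 61.6 × (1/2)^1.0455 ≈ 29.845 ng/mL.
Ratio ≈ 8.8 / 29.845 ≈ 0.29486.

0.295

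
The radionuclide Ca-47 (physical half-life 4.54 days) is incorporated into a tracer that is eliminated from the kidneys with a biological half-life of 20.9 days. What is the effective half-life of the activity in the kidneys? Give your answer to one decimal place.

1/t_eff = 1/t_phys + 1/t_biol = 1/4.54 + 1/20.9 = 0.26811 per day.
t_eff = 4.54 × 20.9 / (4.54 + 20.9) ≈ 3.7298 days.

3.7 days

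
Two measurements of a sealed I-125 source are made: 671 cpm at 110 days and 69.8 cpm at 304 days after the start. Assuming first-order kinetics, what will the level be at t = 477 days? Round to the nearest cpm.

9 cpm

Over Δt = 304 − 110 = 194 days, the level fell by a factor of 671/69.8 ≈ 9.6132.
n = log₂(9.6132) ≈ 3.265 half-lives, so t½ = 194/3.265 ≈ 59.418 days.
From t = 304 to t = 477: 69.8 × (1/2)^((477−304)/59.418) ≈ 9.2764 cpm.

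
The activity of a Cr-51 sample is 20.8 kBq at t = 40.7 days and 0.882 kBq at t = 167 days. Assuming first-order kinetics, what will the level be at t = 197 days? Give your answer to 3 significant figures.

Over Δt = 167 − 40.7 = 126.3 days, the level fell by a factor of 20.8/0.882 ≈ 23.583.
n = log₂(23.583) ≈ 4.5597 half-lives, so t½ = 126.3/4.5597 ≈ 27.699 days.
From t = 167 to t = 197: 0.882 × (1/2)^((197−167)/27.699) ≈ 0.41633 kBq.

0.416 kBq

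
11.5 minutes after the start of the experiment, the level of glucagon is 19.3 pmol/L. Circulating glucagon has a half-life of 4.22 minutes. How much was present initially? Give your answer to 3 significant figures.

128 pmol/L

Number of half-lives elapsed: n = 11.5/4.22 ≈ 2.7251.
A₀ = A × 2^n = 19.3 × 2^2.7251 = 19.3 × 6.6121 ≈ 127.61 pmol/L.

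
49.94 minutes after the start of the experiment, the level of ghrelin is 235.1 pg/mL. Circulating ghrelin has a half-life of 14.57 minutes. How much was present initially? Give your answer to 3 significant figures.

Number of half-lives elapsed: n = 49.94/14.57 ≈ 3.4276.
A₀ = A × 2^n = 235.1 × 2^3.4276 = 235.1 × 10.76 ≈ 2529.6 pg/mL.

2530 pg/mL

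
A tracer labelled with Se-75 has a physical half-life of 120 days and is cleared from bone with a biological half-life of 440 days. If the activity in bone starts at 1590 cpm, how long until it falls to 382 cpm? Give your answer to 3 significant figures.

194 days

1/t_eff = 1/t_phys + 1/t_biol = 1/120 + 1/440 = 0.010606 per day.
t_eff = 120 × 440 / (120 + 440) ≈ 94.286 days.
n = log₂(1590/382) ≈ 2.0574; t = 2.0574 × 94.286 ≈ 193.98 days.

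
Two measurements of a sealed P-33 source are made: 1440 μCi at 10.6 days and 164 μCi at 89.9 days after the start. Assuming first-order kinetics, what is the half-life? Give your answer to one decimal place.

Over Δt = 89.9 − 10.6 = 79.3 days, the level fell by a factor of 1440/164 ≈ 8.7805.
n = log₂(8.7805) ≈ 3.1343 half-lives, so t½ = 79.3/3.1343 ≈ 25.301 days.

25.3 days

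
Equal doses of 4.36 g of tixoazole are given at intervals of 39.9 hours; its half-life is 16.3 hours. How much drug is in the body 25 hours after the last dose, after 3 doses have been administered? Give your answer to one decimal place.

The 3 doses were given 104.8, 64.9, 25 hours ago.
Total = 4.36·(1/2)^(104.8/16.3) + 4.36·(1/2)^(64.9/16.3) + 4.36·(1/2)^(25/16.3)
      = 0.050586 + 0.276 + 1.5059 ≈ 1.8324 g.

1.8 g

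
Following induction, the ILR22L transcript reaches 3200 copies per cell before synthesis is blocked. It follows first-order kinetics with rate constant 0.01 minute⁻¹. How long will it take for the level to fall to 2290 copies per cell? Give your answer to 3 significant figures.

t½ = ln 2 / λ = 0.69315 / 0.01 ≈ 69.315 minutes.
Fraction remaining = 2290/3200 ≈ 0.71562.
n = log₂(3200/2290) = ln(1.3974)/ln 2 ≈ 0.48272 half-lives.
t = n × t½ = 0.48272 × 69.315 ≈ 33.46 minutes.

33.5 minutes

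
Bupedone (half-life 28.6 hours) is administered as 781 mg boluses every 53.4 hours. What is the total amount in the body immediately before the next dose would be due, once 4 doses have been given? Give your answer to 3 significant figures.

The 4 doses were given 213.6, 160.2, 106.8, 53.4 hours ago.
Total = 781·(1/2)^(213.6/28.6) + 781·(1/2)^(160.2/28.6) + 781·(1/2)^(106.8/28.6) + 781·(1/2)^(53.4/28.6)
      = 4.4096 + 16.087 + 58.685 + 214.09 ≈ 293.27 mg.

293 mg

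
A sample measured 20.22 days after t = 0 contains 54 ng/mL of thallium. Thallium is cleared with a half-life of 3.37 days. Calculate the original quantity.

3456 ng/mL

Number of half-lives elapsed: n = 20.22/3.37 ≈ 6.
A₀ = A × 2^n = 54 × 2^6 = 54 × 64 ≈ 3456 ng/mL.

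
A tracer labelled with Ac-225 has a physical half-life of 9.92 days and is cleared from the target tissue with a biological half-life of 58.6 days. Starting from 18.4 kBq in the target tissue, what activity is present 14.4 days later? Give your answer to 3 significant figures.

5.67 kBq

1/t_eff = 1/t_phys + 1/t_biol = 1/9.92 + 1/58.6 = 0.11787 per day.
t_eff = 9.92 × 58.6 / (9.92 + 58.6) ≈ 8.4838 days.
Remaining = 18.4 × (1/2)^(14.4/8.4838) = 18.4 × (1/2)^1.6973 ≈ 5.6737 kBq.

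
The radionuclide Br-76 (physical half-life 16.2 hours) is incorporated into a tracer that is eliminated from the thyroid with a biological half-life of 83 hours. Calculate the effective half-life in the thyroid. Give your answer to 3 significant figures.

1/t_eff = 1/t_phys + 1/t_biol = 1/16.2 + 1/83 = 0.073777 per hour.
t_eff = 16.2 × 83 / (16.2 + 83) ≈ 13.554 hours.

13.6 hours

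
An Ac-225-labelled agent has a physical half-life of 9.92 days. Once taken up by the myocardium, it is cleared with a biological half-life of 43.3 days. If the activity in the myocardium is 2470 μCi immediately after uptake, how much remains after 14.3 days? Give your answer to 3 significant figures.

723 μCi

1/t_eff = 1/t_phys + 1/t_biol = 1/9.92 + 1/43.3 = 0.1239 per day.
t_eff = 9.92 × 43.3 / (9.92 + 43.3) ≈ 8.071 days.
Remaining = 2470 × (1/2)^(14.3/8.071) = 2470 × (1/2)^1.7718 ≈ 723.33 μCi.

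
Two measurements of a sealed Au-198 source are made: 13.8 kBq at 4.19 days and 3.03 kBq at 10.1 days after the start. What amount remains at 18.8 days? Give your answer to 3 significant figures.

0.325 kBq

Over Δt = 10.1 − 4.19 = 5.91 days, the level fell by a factor of 13.8/3.03 ≈ 4.5545.
n = log₂(4.5545) ≈ 2.1873 half-lives, so t½ = 5.91/2.1873 ≈ 2.702 days.
From t = 10.1 to t = 18.8: 3.03 × (1/2)^((18.8−10.1)/2.702) ≈ 0.32522 kBq.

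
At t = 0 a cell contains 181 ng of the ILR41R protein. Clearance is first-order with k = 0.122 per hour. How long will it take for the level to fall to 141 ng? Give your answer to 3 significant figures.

t½ = ln 2 / k = 0.69315 / 0.122 ≈ 5.6815 hours.
Fraction remaining = 141/181 ≈ 0.77901.
n = log₂(181/141) = ln(1.2837)/ln 2 ≈ 0.36029 half-lives.
t = n × t½ = 0.36029 × 5.6815 ≈ 2.047 hours.

2.05 hours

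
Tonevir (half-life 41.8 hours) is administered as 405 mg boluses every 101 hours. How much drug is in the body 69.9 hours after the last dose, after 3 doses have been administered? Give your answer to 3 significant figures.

155 mg

The 3 doses were given 271.9, 170.9, 69.9 hours ago.
Total = 405·(1/2)^(271.9/41.8) + 405·(1/2)^(170.9/41.8) + 405·(1/2)^(69.9/41.8)
      = 4.4598 + 23.806 + 127.07 ≈ 155.34 mg.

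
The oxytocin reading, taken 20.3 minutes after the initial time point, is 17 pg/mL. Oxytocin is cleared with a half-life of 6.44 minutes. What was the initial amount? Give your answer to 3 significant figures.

Number of half-lives elapsed: n = 20.3/6.44 ≈ 3.1522.
A₀ = A × 2^n = 17 × 2^3.1522 = 17 × 8.8899 ≈ 151.13 pg/mL.

151 pg/mL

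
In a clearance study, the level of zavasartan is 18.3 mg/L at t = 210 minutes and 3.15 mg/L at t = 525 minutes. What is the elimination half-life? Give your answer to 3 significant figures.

Over Δt = 525 − 210 = 315 minutes, the level fell by a factor of 18.3/3.15 ≈ 5.8095.
n = log₂(5.8095) ≈ 2.5384 half-lives, so t½ = 315/2.5384 ≈ 124.09 minutes.

124 minutes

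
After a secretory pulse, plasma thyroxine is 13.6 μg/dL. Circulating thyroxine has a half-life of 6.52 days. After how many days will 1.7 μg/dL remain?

1.7/13.6 = 1/8, so 3 half-lives have elapsed.
t = 3 × 6.52 = 19.56 days.

19.56 days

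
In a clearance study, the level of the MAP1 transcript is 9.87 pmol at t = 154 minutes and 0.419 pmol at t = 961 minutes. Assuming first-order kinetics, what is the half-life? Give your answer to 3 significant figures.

Over Δt = 961 − 154 = 807 minutes, the level fell by a factor of 9.87/0.419 ≈ 23.556.
n = log₂(23.556) ≈ 4.558 half-lives, so t½ = 807/4.558 ≈ 177.05 minutes.

177 minutes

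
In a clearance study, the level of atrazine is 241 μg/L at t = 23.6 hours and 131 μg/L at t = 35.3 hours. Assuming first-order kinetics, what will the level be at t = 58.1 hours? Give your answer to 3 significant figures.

39.9 μg/L

Over Δt = 35.3 − 23.6 = 11.7 hours, the level fell by a factor of 241/131 ≈ 1.8397.
n = log₂(1.8397) ≈ 0.87947 half-lives, so t½ = 11.7/0.87947 ≈ 13.304 hours.
From t = 35.3 to t = 58.1: 131 × (1/2)^((58.1−35.3)/13.304) ≈ 39.935 μg/L.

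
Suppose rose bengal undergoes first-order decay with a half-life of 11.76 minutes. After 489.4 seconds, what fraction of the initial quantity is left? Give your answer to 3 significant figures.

0.618

489.4 seconds = 8.15667 minutes.
n = 8.15667/11.76 ≈ 0.69359 half-lives.
Fraction remaining = (1/2)^0.69359 ≈ 0.61831.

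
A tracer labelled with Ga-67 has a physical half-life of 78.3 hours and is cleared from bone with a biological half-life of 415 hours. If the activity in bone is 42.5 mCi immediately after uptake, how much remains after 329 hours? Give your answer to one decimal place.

1/t_eff = 1/t_phys + 1/t_biol = 1/78.3 + 1/415 = 0.015181 per hour.
t_eff = 78.3 × 415 / (78.3 + 415) ≈ 65.872 hours.
Remaining = 42.5 × (1/2)^(329/65.872) = 42.5 × (1/2)^4.9946 ≈ 1.3331 mCi.

1.3 mCi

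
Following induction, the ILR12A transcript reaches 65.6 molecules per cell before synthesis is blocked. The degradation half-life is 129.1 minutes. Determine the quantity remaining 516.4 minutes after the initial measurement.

Elapsed time is 4 half-lives (516.4/129.1).
Each half-life halves the amount: 65.6 × (1/2)^4 = 65.6/16 = 4.1 molecules per cell.

4.1 molecules per cell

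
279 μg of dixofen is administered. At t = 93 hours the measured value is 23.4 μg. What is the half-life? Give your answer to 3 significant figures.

A/A₀ = 23.4/279 ≈ 0.083871.
n = log₂(11.923) ≈ 3.5757 half-lives elapsed in 93 hours.
t½ = 93/3.5757 ≈ 26.009 hours.

26.0 hours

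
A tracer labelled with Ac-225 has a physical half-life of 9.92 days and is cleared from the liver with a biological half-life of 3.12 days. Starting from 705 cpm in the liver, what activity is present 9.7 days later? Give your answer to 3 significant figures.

1/t_eff = 1/t_phys + 1/t_biol = 1/9.92 + 1/3.12 = 0.42132 per day.
t_eff = 9.92 × 3.12 / (9.92 + 3.12) ≈ 2.3735 days.
Remaining = 705 × (1/2)^(9.7/2.3735) = 705 × (1/2)^4.0868 ≈ 41.49 cpm.

41.5 cpm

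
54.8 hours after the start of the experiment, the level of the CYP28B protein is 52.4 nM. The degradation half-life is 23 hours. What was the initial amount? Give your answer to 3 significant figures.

Number of half-lives elapsed: n = 54.8/23 ≈ 2.3826.
A₀ = A × 2^n = 52.4 × 2^2.3826 = 52.4 × 5.2148 ≈ 273.25 nM.

273 nM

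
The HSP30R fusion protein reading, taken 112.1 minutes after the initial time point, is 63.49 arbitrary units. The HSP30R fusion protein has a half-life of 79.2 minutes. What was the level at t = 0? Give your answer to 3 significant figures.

169 arbitrary units

Number of half-lives elapsed: n = 112.1/79.2 ≈ 1.4154.
A₀ = A × 2^n = 63.49 × 2^1.4154 = 63.49 × 2.6673 ≈ 169.35 arbitrary units.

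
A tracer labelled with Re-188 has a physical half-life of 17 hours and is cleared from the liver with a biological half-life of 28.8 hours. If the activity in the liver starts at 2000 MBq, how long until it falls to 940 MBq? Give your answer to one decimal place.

1/t_eff = 1/t_phys + 1/t_biol = 1/17 + 1/28.8 = 0.093546 per hour.
t_eff = 17 × 28.8 / (17 + 28.8) ≈ 10.69 hours.
n = log₂(2000/940) ≈ 1.0893; t = 1.0893 × 10.69 ≈ 11.644 hours.

11.6 hours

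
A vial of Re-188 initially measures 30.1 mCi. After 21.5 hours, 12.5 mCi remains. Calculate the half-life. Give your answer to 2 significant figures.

17 hours

A/A₀ = 12.5/30.1 ≈ 0.41528.
n = log₂(2.408) ≈ 1.2678 half-lives elapsed in 21.5 hours.
t½ = 21.5/1.2678 ≈ 16.958 hours.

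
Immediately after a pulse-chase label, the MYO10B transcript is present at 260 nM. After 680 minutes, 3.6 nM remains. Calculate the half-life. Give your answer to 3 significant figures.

A/A₀ = 3.6/260 ≈ 0.013846.
n = log₂(72.222) ≈ 6.1744 half-lives elapsed in 680 minutes.
t½ = 680/6.1744 ≈ 110.13 minutes.

110 minutes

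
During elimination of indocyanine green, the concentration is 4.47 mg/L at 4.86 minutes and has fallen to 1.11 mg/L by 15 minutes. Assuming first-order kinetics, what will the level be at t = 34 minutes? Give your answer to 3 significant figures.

0.0816 mg/L

Over Δt = 15 − 4.86 = 10.14 minutes, the level fell by a factor of 4.47/1.11 ≈ 4.027.
n = log₂(4.027) ≈ 2.0097 half-lives, so t½ = 10.14/2.0097 ≈ 5.0455 minutes.
From t = 15 to t = 34: 1.11 × (1/2)^((34−15)/5.0455) ≈ 0.081606 mg/L.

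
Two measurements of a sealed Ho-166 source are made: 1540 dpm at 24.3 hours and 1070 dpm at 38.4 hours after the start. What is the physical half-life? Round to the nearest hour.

27 hours

Over Δt = 38.4 − 24.3 = 14.1 hours, the level fell by a factor of 1540/1070 ≈ 1.4393.
n = log₂(1.4393) ≈ 0.52532 half-lives, so t½ = 14.1/0.52532 ≈ 26.841 hours.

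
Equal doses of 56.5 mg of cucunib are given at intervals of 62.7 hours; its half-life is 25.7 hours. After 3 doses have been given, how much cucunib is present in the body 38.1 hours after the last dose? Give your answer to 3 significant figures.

The 3 doses were given 163.5, 100.8, 38.1 hours ago.
Total = 56.5·(1/2)^(163.5/25.7) + 56.5·(1/2)^(100.8/25.7) + 56.5·(1/2)^(38.1/25.7)
      = 0.68697 + 3.727 + 20.22 ≈ 24.634 mg.

24.6 mg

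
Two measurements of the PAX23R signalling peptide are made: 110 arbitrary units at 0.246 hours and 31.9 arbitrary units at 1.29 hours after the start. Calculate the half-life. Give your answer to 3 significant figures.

Over Δt = 1.29 − 0.246 = 1.044 hours, the level fell by a factor of 110/31.9 ≈ 3.4483.
n = log₂(3.4483) ≈ 1.7859 half-lives, so t½ = 1.044/1.7859 ≈ 0.58459 hours.

0.585 hours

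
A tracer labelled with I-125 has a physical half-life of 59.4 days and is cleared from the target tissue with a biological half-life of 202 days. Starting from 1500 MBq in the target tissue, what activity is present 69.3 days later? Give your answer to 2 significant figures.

1/t_eff = 1/t_phys + 1/t_biol = 1/59.4 + 1/202 = 0.021786 per day.
t_eff = 59.4 × 202 / (59.4 + 202) ≈ 45.902 days.
Remaining = 1500 × (1/2)^(69.3/45.902) = 1500 × (1/2)^1.5097 ≈ 526.76 MBq.

530 MBq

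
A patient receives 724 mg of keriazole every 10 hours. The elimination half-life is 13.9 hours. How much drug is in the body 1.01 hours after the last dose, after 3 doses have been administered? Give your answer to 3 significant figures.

The 3 doses were given 21.01, 11.01, 1.01 hours ago.
Total = 724·(1/2)^(21.01/13.9) + 724·(1/2)^(11.01/13.9) + 724·(1/2)^(1.01/13.9)
      = 253.94 + 418.12 + 688.44 ≈ 1360.5 mg.

1360 mg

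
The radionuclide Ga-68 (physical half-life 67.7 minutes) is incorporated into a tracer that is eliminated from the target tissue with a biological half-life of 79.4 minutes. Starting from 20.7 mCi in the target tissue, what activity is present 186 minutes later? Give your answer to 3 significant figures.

0.608 mCi

1/t_eff = 1/t_phys + 1/t_biol = 1/67.7 + 1/79.4 = 0.027366 per minute.
t_eff = 67.7 × 79.4 / (67.7 + 79.4) ≈ 36.542 minutes.
Remaining = 20.7 × (1/2)^(186/36.542) = 20.7 × (1/2)^5.09 ≈ 0.60776 mCi.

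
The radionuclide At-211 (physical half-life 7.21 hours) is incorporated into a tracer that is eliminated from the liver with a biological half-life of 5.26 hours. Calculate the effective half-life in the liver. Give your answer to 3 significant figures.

3.04 hours

1/t_eff = 1/t_phys + 1/t_biol = 1/7.21 + 1/5.26 = 0.32881 per hour.
t_eff = 7.21 × 5.26 / (7.21 + 5.26) ≈ 3.0413 hours.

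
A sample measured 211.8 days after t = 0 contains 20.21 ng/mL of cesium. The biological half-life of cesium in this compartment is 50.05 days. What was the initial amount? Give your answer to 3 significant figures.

380 ng/mL

Number of half-lives elapsed: n = 211.8/50.05 ≈ 4.2318.
A₀ = A × 2^n = 20.21 × 2^4.2318 = 20.21 × 18.788 ≈ 379.71 ng/mL.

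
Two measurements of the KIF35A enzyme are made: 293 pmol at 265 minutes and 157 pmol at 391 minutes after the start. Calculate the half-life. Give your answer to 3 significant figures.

Over Δt = 391 − 265 = 126 minutes, the level fell by a factor of 293/157 ≈ 1.8662.
n = log₂(1.8662) ≈ 0.90014 half-lives, so t½ = 126/0.90014 ≈ 139.98 minutes.

140 minutes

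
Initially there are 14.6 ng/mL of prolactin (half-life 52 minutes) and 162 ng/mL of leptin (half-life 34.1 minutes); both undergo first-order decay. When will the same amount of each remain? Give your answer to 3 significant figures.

344 minutes

Set 14.6·(1/2)^(t/52) = 162·(1/2)^(t/34.1).
Taking log₂: log₂(14.6/162) = t·(1/52 − 1/34.1).
log₂(0.090123) = -3.472; 1/52 − 1/34.1 = -0.010095.
t = -3.472 / -0.010095 ≈ 343.94 minutes.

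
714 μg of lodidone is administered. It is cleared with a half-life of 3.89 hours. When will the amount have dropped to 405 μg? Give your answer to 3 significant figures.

Fraction remaining = 405/714 ≈ 0.56723.
n = log₂(714/405) = ln(1.763)/ln 2 ≈ 0.818 half-lives.
t = n × t½ = 0.818 × 3.89 ≈ 3.182 hours.

3.18 hours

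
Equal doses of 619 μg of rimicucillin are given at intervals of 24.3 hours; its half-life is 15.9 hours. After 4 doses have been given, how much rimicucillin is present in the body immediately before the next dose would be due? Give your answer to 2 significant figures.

320 μg

The 4 doses were given 97.2, 72.9, 48.6, 24.3 hours ago.
Total = 619·(1/2)^(97.2/15.9) + 619·(1/2)^(72.9/15.9) + 619·(1/2)^(48.6/15.9) + 619·(1/2)^(24.3/15.9)
      = 8.9419 + 25.793 + 74.398 + 214.6 ≈ 323.73 μg.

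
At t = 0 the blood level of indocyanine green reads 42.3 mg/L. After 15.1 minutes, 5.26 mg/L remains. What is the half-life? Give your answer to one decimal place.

A/A₀ = 5.26/42.3 ≈ 0.12435.
n = log₂(8.0418) ≈ 3.0075 half-lives elapsed in 15.1 minutes.
t½ = 15.1/3.0075 ≈ 5.0207 minutes.

5.0 minutes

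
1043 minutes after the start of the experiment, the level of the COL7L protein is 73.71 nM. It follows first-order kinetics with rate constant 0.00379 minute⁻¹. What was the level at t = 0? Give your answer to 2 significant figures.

3800 nM

t½ = ln 2 / k = 0.69315 / 0.00379 ≈ 182.89 minutes.
Number of half-lives elapsed: n = 1043/182.89 ≈ 5.7029.
A₀ = A × 2^n = 73.71 × 2^5.7029 = 73.71 × 52.09 ≈ 3839.5 nM.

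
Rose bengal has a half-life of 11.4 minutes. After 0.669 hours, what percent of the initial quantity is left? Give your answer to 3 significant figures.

0.669 hours = 40.14 minutes.
n = 40.14/11.4 ≈ 3.5211 half-lives.
Fraction remaining = (1/2)^3.5211 ≈ 0.087108, i.e. 8.7108%.

8.71%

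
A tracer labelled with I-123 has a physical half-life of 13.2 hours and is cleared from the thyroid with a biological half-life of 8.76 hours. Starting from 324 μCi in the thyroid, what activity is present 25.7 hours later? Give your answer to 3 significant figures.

1/t_eff = 1/t_phys + 1/t_biol = 1/13.2 + 1/8.76 = 0.18991 per hour.
t_eff = 13.2 × 8.76 / (13.2 + 8.76) ≈ 5.2656 hours.
Remaining = 324 × (1/2)^(25.7/5.2656) = 324 × (1/2)^4.8808 ≈ 10.997 μCi.

11.0 μCi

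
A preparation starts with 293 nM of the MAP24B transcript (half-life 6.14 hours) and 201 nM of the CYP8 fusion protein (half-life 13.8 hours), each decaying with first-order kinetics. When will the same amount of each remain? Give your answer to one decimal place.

6.0 hours

Set 293·(1/2)^(t/6.14) = 201·(1/2)^(t/13.8).
Taking log₂: log₂(293/201) = t·(1/6.14 − 1/13.8).
log₂(1.4577) = 0.54371; 1/6.14 − 1/13.8 = 0.090403.
t = 0.54371 / 0.090403 ≈ 6.0143 hours.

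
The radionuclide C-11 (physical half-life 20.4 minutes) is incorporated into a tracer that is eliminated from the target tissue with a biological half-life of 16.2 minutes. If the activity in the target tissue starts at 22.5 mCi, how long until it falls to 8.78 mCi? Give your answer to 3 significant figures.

12.3 minutes

1/t_eff = 1/t_phys + 1/t_biol = 1/20.4 + 1/16.2 = 0.11075 per minute.
t_eff = 20.4 × 16.2 / (20.4 + 16.2) ≈ 9.0295 minutes.
n = log₂(22.5/8.78) ≈ 1.3576; t = 1.3576 × 9.0295 ≈ 12.259 minutes.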